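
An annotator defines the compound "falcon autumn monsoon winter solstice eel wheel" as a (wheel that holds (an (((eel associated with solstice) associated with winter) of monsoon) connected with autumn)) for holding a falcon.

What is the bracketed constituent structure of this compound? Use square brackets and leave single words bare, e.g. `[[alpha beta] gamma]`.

Whole compound: head "wheel" (specifically "autumn monsoon winter solstice eel wheel"), modifier "falcon".
"autumn monsoon winter solstice eel wheel" → head "wheel", modifier "autumn monsoon winter solstice eel".
"autumn monsoon winter solstice eel" → head "eel" (specifically "monsoon winter solstice eel"), modifier "autumn".
"monsoon winter solstice eel" → head "eel" (specifically "winter solstice eel"), modifier "monsoon".
"winter solstice eel" → head "eel" (specifically "solstice eel"), modifier "winter".
"solstice eel" → head "eel", modifier "solstice".
Putting it together: [falcon [[autumn [monsoon [winter [solstice eel]]]] wheel]].

[falcon [[autumn [monsoon [winter [solstice eel]]]] wheel]]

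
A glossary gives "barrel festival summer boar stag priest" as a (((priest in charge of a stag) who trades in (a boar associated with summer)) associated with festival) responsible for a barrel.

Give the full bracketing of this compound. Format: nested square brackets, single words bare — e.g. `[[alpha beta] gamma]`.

[barrel [festival [[summer boar] [stag priest]]]]

Whole compound: head "priest" (specifically "festival summer boar stag priest"), modifier "barrel".
Within "festival summer boar stag priest", the head is "priest" (specifically "summer boar stag priest") and the modifier is "festival".
Within "summer boar stag priest", the head is "priest" (specifically "stag priest") and the modifier is "summer boar".
Within "summer boar", the head is "boar" and the modifier is "summer".
Within "stag priest", the head is "priest" and the modifier is "stag".
So the structure is [barrel [festival [[summer boar] [stag priest]]]].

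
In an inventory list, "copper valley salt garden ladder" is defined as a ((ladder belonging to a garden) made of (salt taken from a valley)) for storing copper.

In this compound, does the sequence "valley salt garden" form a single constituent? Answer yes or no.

The top-level split is [copper] [valley salt garden ladder]; the full structure is [copper [[valley salt] [garden ladder]]].
"valley salt garden" straddles a constituent boundary, so it is not a single unit.

no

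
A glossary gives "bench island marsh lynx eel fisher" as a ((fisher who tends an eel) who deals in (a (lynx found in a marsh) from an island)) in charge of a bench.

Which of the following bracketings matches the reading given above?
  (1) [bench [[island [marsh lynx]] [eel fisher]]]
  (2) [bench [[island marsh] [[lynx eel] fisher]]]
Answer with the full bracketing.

[bench [[island [marsh lynx]] [eel fisher]]]

The paraphrase's head is the "fisher" part ("island marsh lynx eel fisher"); its modifier is "bench".
That top-level split, carried through the inner groups, gives [bench [[island [marsh lynx]] [eel fisher]]].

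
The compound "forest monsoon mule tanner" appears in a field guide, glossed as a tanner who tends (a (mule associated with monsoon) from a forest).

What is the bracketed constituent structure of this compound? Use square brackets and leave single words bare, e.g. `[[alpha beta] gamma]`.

[[forest [monsoon mule]] tanner]

The outermost head in the paraphrase is "tanner", modified by "forest monsoon mule".
Within "forest monsoon mule", the head is "mule" (specifically "monsoon mule") and the modifier is "forest".
Within "monsoon mule", the head is "mule" and the modifier is "monsoon".
Assembled: [[forest [monsoon mule]] tanner].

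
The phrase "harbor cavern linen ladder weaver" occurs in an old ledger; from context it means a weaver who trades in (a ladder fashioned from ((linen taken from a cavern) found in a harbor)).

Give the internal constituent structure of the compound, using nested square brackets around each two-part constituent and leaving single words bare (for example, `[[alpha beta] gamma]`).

[[[harbor [cavern linen]] ladder] weaver]

At the top level: head "weaver"; modifier "harbor cavern linen ladder".
Within "harbor cavern linen ladder", the head is "ladder" and the modifier is "harbor cavern linen".
Within "harbor cavern linen", the head is "linen" (specifically "cavern linen") and the modifier is "harbor".
Within "cavern linen", the head is "linen" and the modifier is "cavern".
So the structure is [[[harbor [cavern linen]] ladder] weaver].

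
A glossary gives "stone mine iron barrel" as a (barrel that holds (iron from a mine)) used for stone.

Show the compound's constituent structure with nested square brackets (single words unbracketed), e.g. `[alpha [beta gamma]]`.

[stone [[mine iron] barrel]]

The outermost head in the paraphrase is "barrel" (specifically "mine iron barrel"), modified by "stone".
Within "mine iron barrel", the head is "barrel" and the modifier is "mine iron".
Within "mine iron", the head is "iron" and the modifier is "mine".
So the structure is [stone [[mine iron] barrel]].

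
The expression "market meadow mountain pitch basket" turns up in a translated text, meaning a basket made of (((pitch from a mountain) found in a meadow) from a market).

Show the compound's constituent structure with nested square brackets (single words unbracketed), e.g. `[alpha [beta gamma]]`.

At the top level: head "basket"; modifier "market meadow mountain pitch".
Within "market meadow mountain pitch", the head is "pitch" (specifically "meadow mountain pitch") and the modifier is "market".
Within "meadow mountain pitch", the head is "pitch" (specifically "mountain pitch") and the modifier is "meadow".
Within "mountain pitch", the head is "pitch" and the modifier is "mountain".
So the structure is [[market [meadow [mountain pitch]]] basket].

[[market [meadow [mountain pitch]]] basket]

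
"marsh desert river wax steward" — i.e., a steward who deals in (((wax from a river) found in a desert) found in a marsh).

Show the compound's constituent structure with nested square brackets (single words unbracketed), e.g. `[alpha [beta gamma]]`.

The outermost head in the paraphrase is "steward", modified by "marsh desert river wax".
Within "marsh desert river wax", the head is "wax" (specifically "desert river wax") and the modifier is "marsh".
Within "desert river wax", the head is "wax" (specifically "river wax") and the modifier is "desert".
Within "river wax", the head is "wax" and the modifier is "river".
Assembled: [[marsh [desert [river wax]]] steward].

[[marsh [desert [river wax]]] steward]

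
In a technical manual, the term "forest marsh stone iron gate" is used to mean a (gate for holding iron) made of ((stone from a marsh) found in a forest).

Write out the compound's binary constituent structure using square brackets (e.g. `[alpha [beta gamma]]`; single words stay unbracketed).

Whole compound: head "gate" (specifically "iron gate"), modifier "forest marsh stone".
Within "forest marsh stone", the head is "stone" (specifically "marsh stone") and the modifier is "forest".
Within "marsh stone", the head is "stone" and the modifier is "marsh".
Within "iron gate", the head is "gate" and the modifier is "iron".
So the structure is [[forest [marsh stone]] [iron gate]].

[[forest [marsh stone]] [iron gate]]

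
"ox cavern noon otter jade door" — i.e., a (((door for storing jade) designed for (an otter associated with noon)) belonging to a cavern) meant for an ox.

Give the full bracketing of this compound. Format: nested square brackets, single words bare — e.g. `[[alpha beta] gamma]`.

The outermost head in the paraphrase is "door" (specifically "cavern noon otter jade door"), modified by "ox".
"cavern noon otter jade door" → head "door" (specifically "noon otter jade door"), modifier "cavern".
"noon otter jade door" → head "door" (specifically "jade door"), modifier "noon otter".
"noon otter" → head "otter", modifier "noon".
"jade door" → head "door", modifier "jade".
So the structure is [ox [cavern [[noon otter] [jade door]]]].

[ox [cavern [[noon otter] [jade door]]]]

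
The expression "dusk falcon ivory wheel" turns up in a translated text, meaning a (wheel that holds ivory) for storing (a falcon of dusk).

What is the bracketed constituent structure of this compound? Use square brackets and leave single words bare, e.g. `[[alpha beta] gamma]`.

At the top level: head "wheel" (specifically "ivory wheel"); modifier "dusk falcon".
Within "dusk falcon", the head is "falcon" and the modifier is "dusk".
Within "ivory wheel", the head is "wheel" and the modifier is "ivory".
Assembled: [[dusk falcon] [ivory wheel]].

[[dusk falcon] [ivory wheel]]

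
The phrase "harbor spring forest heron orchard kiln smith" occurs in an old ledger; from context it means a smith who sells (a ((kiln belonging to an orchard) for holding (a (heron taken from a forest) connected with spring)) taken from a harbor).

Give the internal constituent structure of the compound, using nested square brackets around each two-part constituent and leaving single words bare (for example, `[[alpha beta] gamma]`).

[[harbor [[spring [forest heron]] [orchard kiln]]] smith]

The outermost head in the paraphrase is "smith", modified by "harbor spring forest heron orchard kiln".
"harbor spring forest heron orchard kiln" → head "kiln" (specifically "spring forest heron orchard kiln"), modifier "harbor".
"spring forest heron orchard kiln" → head "kiln" (specifically "orchard kiln"), modifier "spring forest heron".
"spring forest heron" → head "heron" (specifically "forest heron"), modifier "spring".
"forest heron" → head "heron", modifier "forest".
"orchard kiln" → head "kiln", modifier "orchard".
So the structure is [[harbor [[spring [forest heron]] [orchard kiln]]] smith].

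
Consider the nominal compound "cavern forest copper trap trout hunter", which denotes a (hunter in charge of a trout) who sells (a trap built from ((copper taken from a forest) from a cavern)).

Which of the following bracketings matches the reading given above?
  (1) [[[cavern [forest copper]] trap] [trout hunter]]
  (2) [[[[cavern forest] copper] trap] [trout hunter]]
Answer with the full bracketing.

[[[cavern [forest copper]] trap] [trout hunter]]

The paraphrase's head is the "hunter" part ("trout hunter"); its modifier is "cavern forest copper trap".
That top-level split, carried through the inner groups, gives [[[cavern [forest copper]] trap] [trout hunter]].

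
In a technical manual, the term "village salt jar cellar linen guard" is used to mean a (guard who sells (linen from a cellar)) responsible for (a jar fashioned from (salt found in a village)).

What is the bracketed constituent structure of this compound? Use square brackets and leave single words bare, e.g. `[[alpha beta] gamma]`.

[[[village salt] jar] [[cellar linen] guard]]

At the top level: head "guard" (specifically "cellar linen guard"); modifier "village salt jar".
Within "village salt jar", the head is "jar" and the modifier is "village salt".
Within "village salt", the head is "salt" and the modifier is "village".
Within "cellar linen guard", the head is "guard" and the modifier is "cellar linen".
Within "cellar linen", the head is "linen" and the modifier is "cellar".
So the structure is [[[village salt] jar] [[cellar linen] guard]].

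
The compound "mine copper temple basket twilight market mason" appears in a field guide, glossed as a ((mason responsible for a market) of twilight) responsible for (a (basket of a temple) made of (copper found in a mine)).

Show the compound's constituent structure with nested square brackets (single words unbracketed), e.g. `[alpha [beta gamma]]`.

Whole compound: head "mason" (specifically "twilight market mason"), modifier "mine copper temple basket".
"mine copper temple basket" → head "basket" (specifically "temple basket"), modifier "mine copper".
"mine copper" → head "copper", modifier "mine".
"temple basket" → head "basket", modifier "temple".
"twilight market mason" → head "mason" (specifically "market mason"), modifier "twilight".
"market mason" → head "mason", modifier "market".
So the structure is [[[mine copper] [temple basket]] [twilight [market mason]]].

[[[mine copper] [temple basket]] [twilight [market mason]]]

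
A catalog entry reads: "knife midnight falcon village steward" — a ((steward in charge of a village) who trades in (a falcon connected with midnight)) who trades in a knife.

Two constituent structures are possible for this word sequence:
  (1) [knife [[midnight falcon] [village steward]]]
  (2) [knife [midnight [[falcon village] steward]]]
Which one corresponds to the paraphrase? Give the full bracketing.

The paraphrase's head is the "steward" part ("midnight falcon village steward"); its modifier is "knife".
That top-level split, carried through the inner groups, gives [knife [[midnight falcon] [village steward]]].

[knife [[midnight falcon] [village steward]]]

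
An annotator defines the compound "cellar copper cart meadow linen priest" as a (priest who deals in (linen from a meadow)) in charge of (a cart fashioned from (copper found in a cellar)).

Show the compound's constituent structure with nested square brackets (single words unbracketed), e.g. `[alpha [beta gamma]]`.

Overall it is a kind of priest (specifically "meadow linen priest"); the modifier is "cellar copper cart".
Within "cellar copper cart", the head is "cart" and the modifier is "cellar copper".
Within "cellar copper", the head is "copper" and the modifier is "cellar".
Within "meadow linen priest", the head is "priest" and the modifier is "meadow linen".
Within "meadow linen", the head is "linen" and the modifier is "meadow".
Assembled: [[[cellar copper] cart] [[meadow linen] priest]].

[[[cellar copper] cart] [[meadow linen] priest]]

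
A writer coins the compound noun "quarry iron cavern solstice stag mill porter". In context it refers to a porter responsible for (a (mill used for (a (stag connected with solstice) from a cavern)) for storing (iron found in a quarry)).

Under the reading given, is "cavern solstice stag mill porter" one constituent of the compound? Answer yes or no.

The top-level split is [quarry iron cavern solstice stag mill] [porter]; the full structure is [[[quarry iron] [[cavern [solstice stag]] mill]] porter].
"cavern solstice stag mill porter" straddles a constituent boundary, so it is not a single unit.

no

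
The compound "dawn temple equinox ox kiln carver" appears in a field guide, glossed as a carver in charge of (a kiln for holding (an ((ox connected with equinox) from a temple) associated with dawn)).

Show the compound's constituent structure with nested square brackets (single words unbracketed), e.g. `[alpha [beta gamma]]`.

Whole compound: head "carver", modifier "dawn temple equinox ox kiln".
"dawn temple equinox ox kiln" → head "kiln", modifier "dawn temple equinox ox".
"dawn temple equinox ox" → head "ox" (specifically "temple equinox ox"), modifier "dawn".
"temple equinox ox" → head "ox" (specifically "equinox ox"), modifier "temple".
"equinox ox" → head "ox", modifier "equinox".
Putting it together: [[[dawn [temple [equinox ox]]] kiln] carver].

[[[dawn [temple [equinox ox]]] kiln] carver]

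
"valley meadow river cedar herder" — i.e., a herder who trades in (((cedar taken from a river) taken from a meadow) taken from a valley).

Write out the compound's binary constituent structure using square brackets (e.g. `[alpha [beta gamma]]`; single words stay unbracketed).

[[valley [meadow [river cedar]]] herder]

Whole compound: head "herder", modifier "valley meadow river cedar".
"valley meadow river cedar" → head "cedar" (specifically "meadow river cedar"), modifier "valley".
"meadow river cedar" → head "cedar" (specifically "river cedar"), modifier "meadow".
"river cedar" → head "cedar", modifier "river".
Putting it together: [[valley [meadow [river cedar]]] herder].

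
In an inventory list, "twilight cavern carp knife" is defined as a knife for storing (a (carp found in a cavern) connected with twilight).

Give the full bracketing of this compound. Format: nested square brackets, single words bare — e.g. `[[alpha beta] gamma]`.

At the top level: head "knife"; modifier "twilight cavern carp".
Within "twilight cavern carp", the head is "carp" (specifically "cavern carp") and the modifier is "twilight".
Within "cavern carp", the head is "carp" and the modifier is "cavern".
So the structure is [[twilight [cavern carp]] knife].

[[twilight [cavern carp]] knife]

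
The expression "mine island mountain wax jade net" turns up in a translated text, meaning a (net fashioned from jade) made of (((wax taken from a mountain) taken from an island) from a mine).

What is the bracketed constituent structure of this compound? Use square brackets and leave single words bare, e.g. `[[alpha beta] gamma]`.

[[mine [island [mountain wax]]] [jade net]]

The outermost head in the paraphrase is "net" (specifically "jade net"), modified by "mine island mountain wax".
"mine island mountain wax" → head "wax" (specifically "island mountain wax"), modifier "mine".
"island mountain wax" → head "wax" (specifically "mountain wax"), modifier "island".
"mountain wax" → head "wax", modifier "mountain".
"jade net" → head "net", modifier "jade".
Putting it together: [[mine [island [mountain wax]]] [jade net]].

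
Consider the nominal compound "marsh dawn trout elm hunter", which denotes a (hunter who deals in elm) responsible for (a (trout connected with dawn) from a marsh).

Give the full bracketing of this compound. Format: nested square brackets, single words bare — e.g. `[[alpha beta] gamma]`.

[[marsh [dawn trout]] [elm hunter]]

Whole compound: head "hunter" (specifically "elm hunter"), modifier "marsh dawn trout".
"marsh dawn trout" → head "trout" (specifically "dawn trout"), modifier "marsh".
"dawn trout" → head "trout", modifier "dawn".
"elm hunter" → head "hunter", modifier "elm".
Putting it together: [[marsh [dawn trout]] [elm hunter]].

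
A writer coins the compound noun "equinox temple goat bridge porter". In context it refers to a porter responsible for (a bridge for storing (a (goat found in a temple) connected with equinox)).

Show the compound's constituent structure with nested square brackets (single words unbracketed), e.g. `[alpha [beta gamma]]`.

[[[equinox [temple goat]] bridge] porter]

Overall it is a kind of porter; the modifier is "equinox temple goat bridge".
Inside "equinox temple goat bridge": head "bridge", modifier "equinox temple goat".
Inside "equinox temple goat": head "goat" (specifically "temple goat"), modifier "equinox".
Inside "temple goat": head "goat", modifier "temple".
Assembled: [[[equinox [temple goat]] bridge] porter].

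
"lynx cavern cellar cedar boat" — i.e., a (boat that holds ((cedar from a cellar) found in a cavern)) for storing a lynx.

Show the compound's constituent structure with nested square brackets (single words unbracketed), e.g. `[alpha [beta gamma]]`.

[lynx [[cavern [cellar cedar]] boat]]

Overall it is a kind of boat (specifically "cavern cellar cedar boat"); the modifier is "lynx".
"cavern cellar cedar boat" → head "boat", modifier "cavern cellar cedar".
"cavern cellar cedar" → head "cedar" (specifically "cellar cedar"), modifier "cavern".
"cellar cedar" → head "cedar", modifier "cellar".
So the structure is [lynx [[cavern [cellar cedar]] boat]].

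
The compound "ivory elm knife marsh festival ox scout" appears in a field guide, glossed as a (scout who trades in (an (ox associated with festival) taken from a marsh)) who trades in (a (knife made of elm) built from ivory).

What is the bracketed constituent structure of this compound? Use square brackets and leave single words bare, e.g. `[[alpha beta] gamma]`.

Whole compound: head "scout" (specifically "marsh festival ox scout"), modifier "ivory elm knife".
Inside "ivory elm knife": head "knife" (specifically "elm knife"), modifier "ivory".
Inside "elm knife": head "knife", modifier "elm".
Inside "marsh festival ox scout": head "scout", modifier "marsh festival ox".
Inside "marsh festival ox": head "ox" (specifically "festival ox"), modifier "marsh".
Inside "festival ox": head "ox", modifier "festival".
So the structure is [[ivory [elm knife]] [[marsh [festival ox]] scout]].

[[ivory [elm knife]] [[marsh [festival ox]] scout]]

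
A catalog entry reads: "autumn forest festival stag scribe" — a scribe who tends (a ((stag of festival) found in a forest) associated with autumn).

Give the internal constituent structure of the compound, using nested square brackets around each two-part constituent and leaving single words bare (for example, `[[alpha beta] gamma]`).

[[autumn [forest [festival stag]]] scribe]

The outermost head in the paraphrase is "scribe", modified by "autumn forest festival stag".
Within "autumn forest festival stag", the head is "stag" (specifically "forest festival stag") and the modifier is "autumn".
Within "forest festival stag", the head is "stag" (specifically "festival stag") and the modifier is "forest".
Within "festival stag", the head is "stag" and the modifier is "festival".
Assembled: [[autumn [forest [festival stag]]] scribe].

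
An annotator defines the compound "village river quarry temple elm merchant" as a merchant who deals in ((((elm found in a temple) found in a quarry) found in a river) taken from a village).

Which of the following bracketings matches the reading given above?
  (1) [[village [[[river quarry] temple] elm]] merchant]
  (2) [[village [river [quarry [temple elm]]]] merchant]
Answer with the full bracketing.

[[village [river [quarry [temple elm]]]] merchant]

The paraphrase's head is the "merchant" part ("merchant"); its modifier is "village river quarry temple elm".
That top-level split, carried through the inner groups, gives [[village [river [quarry [temple elm]]]] merchant].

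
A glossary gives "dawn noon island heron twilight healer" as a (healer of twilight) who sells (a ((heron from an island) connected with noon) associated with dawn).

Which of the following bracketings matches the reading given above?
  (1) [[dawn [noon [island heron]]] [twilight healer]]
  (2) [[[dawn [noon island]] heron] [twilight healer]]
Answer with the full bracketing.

The paraphrase's head is the "healer" part ("twilight healer"); its modifier is "dawn noon island heron".
That top-level split, carried through the inner groups, gives [[dawn [noon [island heron]]] [twilight healer]].

[[dawn [noon [island heron]]] [twilight healer]]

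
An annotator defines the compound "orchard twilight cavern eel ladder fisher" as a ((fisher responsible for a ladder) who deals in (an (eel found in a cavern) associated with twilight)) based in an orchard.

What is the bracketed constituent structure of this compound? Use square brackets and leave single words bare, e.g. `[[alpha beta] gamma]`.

[orchard [[twilight [cavern eel]] [ladder fisher]]]

Whole compound: head "fisher" (specifically "twilight cavern eel ladder fisher"), modifier "orchard".
Within "twilight cavern eel ladder fisher", the head is "fisher" (specifically "ladder fisher") and the modifier is "twilight cavern eel".
Within "twilight cavern eel", the head is "eel" (specifically "cavern eel") and the modifier is "twilight".
Within "cavern eel", the head is "eel" and the modifier is "cavern".
Within "ladder fisher", the head is "fisher" and the modifier is "ladder".
Assembled: [orchard [[twilight [cavern eel]] [ladder fisher]]].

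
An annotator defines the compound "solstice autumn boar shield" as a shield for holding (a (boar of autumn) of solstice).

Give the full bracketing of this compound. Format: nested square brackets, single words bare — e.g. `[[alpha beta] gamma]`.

Whole compound: head "shield", modifier "solstice autumn boar".
Inside "solstice autumn boar": head "boar" (specifically "autumn boar"), modifier "solstice".
Inside "autumn boar": head "boar", modifier "autumn".
Putting it together: [[solstice [autumn boar]] shield].

[[solstice [autumn boar]] shield]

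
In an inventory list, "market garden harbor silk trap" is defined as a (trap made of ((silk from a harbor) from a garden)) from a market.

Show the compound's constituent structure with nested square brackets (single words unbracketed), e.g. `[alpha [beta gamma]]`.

[market [[garden [harbor silk]] trap]]

At the top level: head "trap" (specifically "garden harbor silk trap"); modifier "market".
"garden harbor silk trap" → head "trap", modifier "garden harbor silk".
"garden harbor silk" → head "silk" (specifically "harbor silk"), modifier "garden".
"harbor silk" → head "silk", modifier "harbor".
Assembled: [market [[garden [harbor silk]] trap]].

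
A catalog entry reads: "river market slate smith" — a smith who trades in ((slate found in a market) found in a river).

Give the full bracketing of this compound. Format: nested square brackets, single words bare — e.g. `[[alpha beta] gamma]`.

Overall it is a kind of smith; the modifier is "river market slate".
Within "river market slate", the head is "slate" (specifically "market slate") and the modifier is "river".
Within "market slate", the head is "slate" and the modifier is "market".
Putting it together: [[river [market slate]] smith].

[[river [market slate]] smith]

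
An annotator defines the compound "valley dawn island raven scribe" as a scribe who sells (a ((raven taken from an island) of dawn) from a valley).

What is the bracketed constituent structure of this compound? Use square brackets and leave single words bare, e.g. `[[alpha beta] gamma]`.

Overall it is a kind of scribe; the modifier is "valley dawn island raven".
"valley dawn island raven" → head "raven" (specifically "dawn island raven"), modifier "valley".
"dawn island raven" → head "raven" (specifically "island raven"), modifier "dawn".
"island raven" → head "raven", modifier "island".
So the structure is [[valley [dawn [island raven]]] scribe].

[[valley [dawn [island raven]]] scribe]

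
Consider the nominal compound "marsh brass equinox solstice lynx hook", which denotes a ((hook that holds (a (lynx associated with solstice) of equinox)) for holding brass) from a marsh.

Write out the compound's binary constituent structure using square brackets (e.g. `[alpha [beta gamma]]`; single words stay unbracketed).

[marsh [brass [[equinox [solstice lynx]] hook]]]

The outermost head in the paraphrase is "hook" (specifically "brass equinox solstice lynx hook"), modified by "marsh".
Within "brass equinox solstice lynx hook", the head is "hook" (specifically "equinox solstice lynx hook") and the modifier is "brass".
Within "equinox solstice lynx hook", the head is "hook" and the modifier is "equinox solstice lynx".
Within "equinox solstice lynx", the head is "lynx" (specifically "solstice lynx") and the modifier is "equinox".
Within "solstice lynx", the head is "lynx" and the modifier is "solstice".
Assembled: [marsh [brass [[equinox [solstice lynx]] hook]]].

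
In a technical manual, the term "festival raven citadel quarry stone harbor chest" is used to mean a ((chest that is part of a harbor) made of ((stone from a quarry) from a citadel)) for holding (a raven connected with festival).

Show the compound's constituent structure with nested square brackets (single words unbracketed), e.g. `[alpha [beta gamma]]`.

[[festival raven] [[citadel [quarry stone]] [harbor chest]]]

The outermost head in the paraphrase is "chest" (specifically "citadel quarry stone harbor chest"), modified by "festival raven".
"festival raven" → head "raven", modifier "festival".
"citadel quarry stone harbor chest" → head "chest" (specifically "harbor chest"), modifier "citadel quarry stone".
"citadel quarry stone" → head "stone" (specifically "quarry stone"), modifier "citadel".
"quarry stone" → head "stone", modifier "quarry".
"harbor chest" → head "chest", modifier "harbor".
Assembled: [[festival raven] [[citadel [quarry stone]] [harbor chest]]].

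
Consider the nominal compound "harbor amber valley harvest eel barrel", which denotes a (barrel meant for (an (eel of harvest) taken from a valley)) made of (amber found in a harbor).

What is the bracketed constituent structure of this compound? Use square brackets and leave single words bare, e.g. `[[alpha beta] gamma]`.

Whole compound: head "barrel" (specifically "valley harvest eel barrel"), modifier "harbor amber".
Within "harbor amber", the head is "amber" and the modifier is "harbor".
Within "valley harvest eel barrel", the head is "barrel" and the modifier is "valley harvest eel".
Within "valley harvest eel", the head is "eel" (specifically "harvest eel") and the modifier is "valley".
Within "harvest eel", the head is "eel" and the modifier is "harvest".
Putting it together: [[harbor amber] [[valley [harvest eel]] barrel]].

[[harbor amber] [[valley [harvest eel]] barrel]]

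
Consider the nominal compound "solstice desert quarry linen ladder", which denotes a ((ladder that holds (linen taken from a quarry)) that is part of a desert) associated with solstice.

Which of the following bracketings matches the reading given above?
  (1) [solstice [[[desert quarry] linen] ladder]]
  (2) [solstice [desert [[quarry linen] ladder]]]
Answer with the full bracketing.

The paraphrase's head is the "ladder" part ("desert quarry linen ladder"); its modifier is "solstice".
That top-level split, carried through the inner groups, gives [solstice [desert [[quarry linen] ladder]]].

[solstice [desert [[quarry linen] ladder]]]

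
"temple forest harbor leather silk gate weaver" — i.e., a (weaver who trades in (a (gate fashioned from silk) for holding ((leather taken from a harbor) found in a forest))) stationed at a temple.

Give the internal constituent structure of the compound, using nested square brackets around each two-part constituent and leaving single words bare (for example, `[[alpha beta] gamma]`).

[temple [[[forest [harbor leather]] [silk gate]] weaver]]

The outermost head in the paraphrase is "weaver" (specifically "forest harbor leather silk gate weaver"), modified by "temple".
Within "forest harbor leather silk gate weaver", the head is "weaver" and the modifier is "forest harbor leather silk gate".
Within "forest harbor leather silk gate", the head is "gate" (specifically "silk gate") and the modifier is "forest harbor leather".
Within "forest harbor leather", the head is "leather" (specifically "harbor leather") and the modifier is "forest".
Within "harbor leather", the head is "leather" and the modifier is "harbor".
Within "silk gate", the head is "gate" and the modifier is "silk".
So the structure is [temple [[[forest [harbor leather]] [silk gate]] weaver]].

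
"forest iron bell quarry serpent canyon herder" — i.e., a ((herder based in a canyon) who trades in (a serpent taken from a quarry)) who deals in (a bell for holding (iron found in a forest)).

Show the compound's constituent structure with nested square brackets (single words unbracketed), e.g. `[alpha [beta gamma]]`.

[[[forest iron] bell] [[quarry serpent] [canyon herder]]]

Whole compound: head "herder" (specifically "quarry serpent canyon herder"), modifier "forest iron bell".
Inside "forest iron bell": head "bell", modifier "forest iron".
Inside "forest iron": head "iron", modifier "forest".
Inside "quarry serpent canyon herder": head "herder" (specifically "canyon herder"), modifier "quarry serpent".
Inside "quarry serpent": head "serpent", modifier "quarry".
Inside "canyon herder": head "herder", modifier "canyon".
Assembled: [[[forest iron] bell] [[quarry serpent] [canyon herder]]].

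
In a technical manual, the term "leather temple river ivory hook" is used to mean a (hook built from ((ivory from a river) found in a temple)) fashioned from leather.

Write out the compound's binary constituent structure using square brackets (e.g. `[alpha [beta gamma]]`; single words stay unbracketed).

Whole compound: head "hook" (specifically "temple river ivory hook"), modifier "leather".
"temple river ivory hook" → head "hook", modifier "temple river ivory".
"temple river ivory" → head "ivory" (specifically "river ivory"), modifier "temple".
"river ivory" → head "ivory", modifier "river".
Putting it together: [leather [[temple [river ivory]] hook]].

[leather [[temple [river ivory]] hook]]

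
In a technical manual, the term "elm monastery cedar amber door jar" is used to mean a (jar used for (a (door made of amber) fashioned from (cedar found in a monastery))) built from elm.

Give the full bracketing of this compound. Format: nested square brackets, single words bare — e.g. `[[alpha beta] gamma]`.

Overall it is a kind of jar (specifically "monastery cedar amber door jar"); the modifier is "elm".
"monastery cedar amber door jar" → head "jar", modifier "monastery cedar amber door".
"monastery cedar amber door" → head "door" (specifically "amber door"), modifier "monastery cedar".
"monastery cedar" → head "cedar", modifier "monastery".
"amber door" → head "door", modifier "amber".
So the structure is [elm [[[monastery cedar] [amber door]] jar]].

[elm [[[monastery cedar] [amber door]] jar]]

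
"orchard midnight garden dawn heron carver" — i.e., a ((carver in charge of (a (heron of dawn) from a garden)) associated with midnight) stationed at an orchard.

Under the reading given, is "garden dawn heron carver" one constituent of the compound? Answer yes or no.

yes

The paraphrase groups the words so that "garden dawn heron carver" is one unit: it corresponds to a single parenthesized sub-phrase.
The full structure is [orchard [midnight [[garden [dawn heron]] carver]]], in which [garden dawn heron carver] is a constituent.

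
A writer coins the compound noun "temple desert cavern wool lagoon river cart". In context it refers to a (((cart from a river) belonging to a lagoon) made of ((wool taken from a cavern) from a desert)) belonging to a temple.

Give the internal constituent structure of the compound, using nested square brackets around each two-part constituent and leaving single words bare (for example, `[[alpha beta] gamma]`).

Overall it is a kind of cart (specifically "desert cavern wool lagoon river cart"); the modifier is "temple".
Within "desert cavern wool lagoon river cart", the head is "cart" (specifically "lagoon river cart") and the modifier is "desert cavern wool".
Within "desert cavern wool", the head is "wool" (specifically "cavern wool") and the modifier is "desert".
Within "cavern wool", the head is "wool" and the modifier is "cavern".
Within "lagoon river cart", the head is "cart" (specifically "river cart") and the modifier is "lagoon".
Within "river cart", the head is "cart" and the modifier is "river".
Assembled: [temple [[desert [cavern wool]] [lagoon [river cart]]]].

[temple [[desert [cavern wool]] [lagoon [river cart]]]]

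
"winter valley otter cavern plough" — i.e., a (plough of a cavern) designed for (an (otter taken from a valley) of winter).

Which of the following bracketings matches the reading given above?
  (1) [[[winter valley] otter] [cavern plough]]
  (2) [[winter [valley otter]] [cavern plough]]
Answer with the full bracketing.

The paraphrase's head is the "plough" part ("cavern plough"); its modifier is "winter valley otter".
That top-level split, carried through the inner groups, gives [[winter [valley otter]] [cavern plough]].

[[winter [valley otter]] [cavern plough]]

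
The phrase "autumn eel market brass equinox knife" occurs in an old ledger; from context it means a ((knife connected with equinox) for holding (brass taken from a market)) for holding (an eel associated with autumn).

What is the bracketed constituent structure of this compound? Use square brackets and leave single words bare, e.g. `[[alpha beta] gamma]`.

[[autumn eel] [[market brass] [equinox knife]]]

The outermost head in the paraphrase is "knife" (specifically "market brass equinox knife"), modified by "autumn eel".
Within "autumn eel", the head is "eel" and the modifier is "autumn".
Within "market brass equinox knife", the head is "knife" (specifically "equinox knife") and the modifier is "market brass".
Within "market brass", the head is "brass" and the modifier is "market".
Within "equinox knife", the head is "knife" and the modifier is "equinox".
Putting it together: [[autumn eel] [[market brass] [equinox knife]]].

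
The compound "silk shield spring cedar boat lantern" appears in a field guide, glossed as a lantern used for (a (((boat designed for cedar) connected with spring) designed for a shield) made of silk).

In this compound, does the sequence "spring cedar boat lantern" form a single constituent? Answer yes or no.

The top-level split is [silk shield spring cedar boat] [lantern]; the full structure is [[silk [shield [spring [cedar boat]]]] lantern].
"spring cedar boat lantern" straddles a constituent boundary, so it is not a single unit.

no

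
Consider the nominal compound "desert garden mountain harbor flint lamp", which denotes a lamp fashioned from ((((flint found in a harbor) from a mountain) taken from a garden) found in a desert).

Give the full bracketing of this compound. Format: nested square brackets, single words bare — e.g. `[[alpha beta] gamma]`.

[[desert [garden [mountain [harbor flint]]]] lamp]

Overall it is a kind of lamp; the modifier is "desert garden mountain harbor flint".
Within "desert garden mountain harbor flint", the head is "flint" (specifically "garden mountain harbor flint") and the modifier is "desert".
Within "garden mountain harbor flint", the head is "flint" (specifically "mountain harbor flint") and the modifier is "garden".
Within "mountain harbor flint", the head is "flint" (specifically "harbor flint") and the modifier is "mountain".
Within "harbor flint", the head is "flint" and the modifier is "harbor".
Putting it together: [[desert [garden [mountain [harbor flint]]]] lamp].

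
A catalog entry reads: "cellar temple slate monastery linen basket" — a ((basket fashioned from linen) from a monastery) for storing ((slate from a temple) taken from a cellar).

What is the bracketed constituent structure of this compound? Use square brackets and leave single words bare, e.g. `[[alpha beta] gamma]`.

[[cellar [temple slate]] [monastery [linen basket]]]

At the top level: head "basket" (specifically "monastery linen basket"); modifier "cellar temple slate".
Within "cellar temple slate", the head is "slate" (specifically "temple slate") and the modifier is "cellar".
Within "temple slate", the head is "slate" and the modifier is "temple".
Within "monastery linen basket", the head is "basket" (specifically "linen basket") and the modifier is "monastery".
Within "linen basket", the head is "basket" and the modifier is "linen".
Putting it together: [[cellar [temple slate]] [monastery [linen basket]]].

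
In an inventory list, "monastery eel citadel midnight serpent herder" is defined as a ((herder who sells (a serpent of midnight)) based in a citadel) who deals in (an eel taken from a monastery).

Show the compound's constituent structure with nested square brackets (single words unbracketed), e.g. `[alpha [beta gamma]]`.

[[monastery eel] [citadel [[midnight serpent] herder]]]

At the top level: head "herder" (specifically "citadel midnight serpent herder"); modifier "monastery eel".
Inside "monastery eel": head "eel", modifier "monastery".
Inside "citadel midnight serpent herder": head "herder" (specifically "midnight serpent herder"), modifier "citadel".
Inside "midnight serpent herder": head "herder", modifier "midnight serpent".
Inside "midnight serpent": head "serpent", modifier "midnight".
Putting it together: [[monastery eel] [citadel [[midnight serpent] herder]]].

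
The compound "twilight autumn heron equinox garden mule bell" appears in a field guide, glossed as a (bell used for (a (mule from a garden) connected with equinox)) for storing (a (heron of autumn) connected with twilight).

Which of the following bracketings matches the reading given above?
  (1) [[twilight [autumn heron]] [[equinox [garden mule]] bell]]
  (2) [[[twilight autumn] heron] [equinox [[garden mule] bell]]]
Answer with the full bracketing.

The paraphrase's head is the "bell" part ("equinox garden mule bell"); its modifier is "twilight autumn heron".
That top-level split, carried through the inner groups, gives [[twilight [autumn heron]] [[equinox [garden mule]] bell]].

[[twilight [autumn heron]] [[equinox [garden mule]] bell]]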